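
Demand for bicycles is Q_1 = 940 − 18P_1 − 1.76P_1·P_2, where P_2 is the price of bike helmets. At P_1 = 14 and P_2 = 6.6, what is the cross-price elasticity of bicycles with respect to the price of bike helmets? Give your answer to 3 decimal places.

At P_1 = 14 and P_2 = 6.6: Q_1 = 525.376.
∂Q_1/∂P_2 = -1.76P_1 = -1.76(14) = -24.6400.
ε = (∂Q_1/∂P_2)(P_2/Q_1) = -24.6400 × (6.6/525.376) ≈ -0.310.

-0.310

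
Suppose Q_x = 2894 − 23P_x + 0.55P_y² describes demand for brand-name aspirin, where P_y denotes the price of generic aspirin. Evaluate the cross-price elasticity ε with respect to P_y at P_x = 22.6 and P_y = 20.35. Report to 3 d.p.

0.175

At P_x = 22.6 and P_y = 20.35: Q_x = 2601.967.
∂Q_x/∂P_y = 1.1P_y = 1.1(20.35) = 22.3850.
ε = (∂Q_x/∂P_y)(P_y/Q_x) = 22.3850 × (20.35/2601.967) ≈ 0.175.
ε > 0: substitutes.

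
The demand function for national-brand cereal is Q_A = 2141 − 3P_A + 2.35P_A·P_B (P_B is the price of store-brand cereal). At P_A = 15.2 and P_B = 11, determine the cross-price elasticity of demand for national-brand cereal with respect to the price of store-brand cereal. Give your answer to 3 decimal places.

At P_A = 15.2 and P_B = 11: Q_A = 2488.32.
∂Q_A/∂P_B = 2.35P_A = 2.35(15.2) = 35.7200.
ε = (∂Q_A/∂P_B)(P_B/Q_A) = 35.7200 × (11/2488.32) ≈ 0.158.

0.158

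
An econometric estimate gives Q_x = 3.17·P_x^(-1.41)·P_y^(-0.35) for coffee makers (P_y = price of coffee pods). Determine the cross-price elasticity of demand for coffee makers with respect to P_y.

-0.35

In a log-linear (constant-elasticity) demand function, the coefficient on the exponent of P_y is the cross-price elasticity.
ε = -0.35. Negative, so coffee makers and coffee pods are complements.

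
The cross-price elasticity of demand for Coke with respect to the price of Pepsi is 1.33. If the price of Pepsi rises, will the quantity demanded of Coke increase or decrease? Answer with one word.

ε > 0 and the price of Pepsi rises, so the quantity of Coke moves in the same direction: it increases.

increase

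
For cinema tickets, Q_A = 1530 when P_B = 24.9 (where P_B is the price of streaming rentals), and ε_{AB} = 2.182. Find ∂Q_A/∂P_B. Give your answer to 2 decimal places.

ε = (∂Q_A/∂P_B)·(P_B/Q_A) ⇒ ∂Q_A/∂P_B = ε·Q_A/P_B = 2.182 × 1530/24.9 ≈ 134.07.

134.07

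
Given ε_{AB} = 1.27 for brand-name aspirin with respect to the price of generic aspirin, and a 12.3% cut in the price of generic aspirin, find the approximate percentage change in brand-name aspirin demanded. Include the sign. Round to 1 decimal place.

%ΔQ ≈ ε × %ΔP of generic aspirin = 1.27 × (-12.3%) = -15.6%.

-15.6%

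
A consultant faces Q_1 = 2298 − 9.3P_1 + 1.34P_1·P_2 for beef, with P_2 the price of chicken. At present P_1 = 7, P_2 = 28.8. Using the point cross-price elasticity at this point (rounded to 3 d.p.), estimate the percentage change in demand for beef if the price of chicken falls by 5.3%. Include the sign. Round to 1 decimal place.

-0.6%

At P_1 = 7, P_2 = 28.8: Q_1 = 2503.044.
∂Q_1/∂P_2 = 1.34P_1 = 9.3800.
ε = (∂Q_1/∂P_2)(P_2/Q_1) = 9.3800 × 28.8/2503.044 ≈ 0.108.
%ΔQ_1 ≈ ε × %ΔP_2 = 0.108 × (-5.3%) = -0.6%.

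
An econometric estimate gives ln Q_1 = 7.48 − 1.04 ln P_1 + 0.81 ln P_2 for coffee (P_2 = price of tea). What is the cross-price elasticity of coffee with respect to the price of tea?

0.81

In a log-linear (constant-elasticity) demand function, the coefficient on ln P_2 is the cross-price elasticity.
ε = 0.81. Positive, so coffee and tea are substitutes.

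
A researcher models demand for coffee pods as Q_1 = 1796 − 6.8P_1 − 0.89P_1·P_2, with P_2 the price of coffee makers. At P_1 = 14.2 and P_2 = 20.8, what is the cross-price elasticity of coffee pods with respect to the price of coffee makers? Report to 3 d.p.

At P_1 = 14.2 and P_2 = 20.8: Q_1 = 1436.570.
∂Q_1/∂P_2 = -0.89P_1 = -0.89(14.2) = -12.6380.
ε = (∂Q_1/∂P_2)(P_2/Q_1) = -12.6380 × (20.8/1436.570) ≈ -0.183.
ε < 0: complements.

-0.183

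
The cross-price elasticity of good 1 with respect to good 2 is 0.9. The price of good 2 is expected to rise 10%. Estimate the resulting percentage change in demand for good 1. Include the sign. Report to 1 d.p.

%ΔQ ≈ ε × %ΔP of good 2 = 0.9 × (10%) = 9.0%.

9.0%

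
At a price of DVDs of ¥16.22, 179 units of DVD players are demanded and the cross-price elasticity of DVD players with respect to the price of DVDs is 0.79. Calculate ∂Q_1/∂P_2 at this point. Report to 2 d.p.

8.72

ε = (∂Q_1/∂P_2)·(P_2/Q_1) ⇒ ∂Q_1/∂P_2 = ε·Q_1/P_2 = 0.79 × 179/16.22 ≈ 8.72.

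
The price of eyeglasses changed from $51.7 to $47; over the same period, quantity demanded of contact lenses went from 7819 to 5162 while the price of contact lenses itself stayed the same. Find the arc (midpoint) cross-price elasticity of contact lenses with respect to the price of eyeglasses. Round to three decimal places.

4.298

ΔQ_A = 5162 − 7819 = -2657; ΔP_B = 47 − 51.7 = -4.7.
Midpoints: Q̄_A = 6490.5, P̄_B = 49.35.
ε = (ΔQ_A/Q̄_A)/(ΔP_B/P̄_B) = (-2657/6490.5)/(-4.7/49.35) ≈ 4.298.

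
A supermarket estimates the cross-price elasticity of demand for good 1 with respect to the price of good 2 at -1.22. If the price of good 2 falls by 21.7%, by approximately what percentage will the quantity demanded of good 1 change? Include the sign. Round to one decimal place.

26.5%

%ΔQ ≈ ε × %ΔP of good 2 = -1.22 × (-21.7%) = 26.5%.
Demand for good 1 rises by about 26.5%.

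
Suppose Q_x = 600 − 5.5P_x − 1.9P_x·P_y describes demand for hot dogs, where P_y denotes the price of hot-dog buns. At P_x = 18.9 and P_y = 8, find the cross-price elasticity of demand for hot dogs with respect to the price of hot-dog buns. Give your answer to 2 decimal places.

-1.38

At P_x = 18.9 and P_y = 8: Q_x = 208.77.
∂Q_x/∂P_y = -1.9P_x = -1.9(18.9) = -35.9100.
ε = (∂Q_x/∂P_y)(P_y/Q_x) = -35.9100 × (8/208.77) ≈ -1.38.
ε < 0: complements.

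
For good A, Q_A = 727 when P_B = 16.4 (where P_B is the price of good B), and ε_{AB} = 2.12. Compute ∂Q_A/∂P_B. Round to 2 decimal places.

93.98

ε = (∂Q_A/∂P_B)·(P_B/Q_A) ⇒ ∂Q_A/∂P_B = ε·Q_A/P_B = 2.12 × 727/16.4 ≈ 93.98.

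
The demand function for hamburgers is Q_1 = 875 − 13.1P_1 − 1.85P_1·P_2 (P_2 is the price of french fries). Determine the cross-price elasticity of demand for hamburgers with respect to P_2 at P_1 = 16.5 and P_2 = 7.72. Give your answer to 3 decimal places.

-0.557

At P_1 = 16.5 and P_2 = 7.72: Q_1 = 423.197.
∂Q_1/∂P_2 = -1.85P_1 = -1.85(16.5) = -30.5250.
ε = (∂Q_1/∂P_2)(P_2/Q_1) = -30.5250 × (7.72/423.197) ≈ -0.557.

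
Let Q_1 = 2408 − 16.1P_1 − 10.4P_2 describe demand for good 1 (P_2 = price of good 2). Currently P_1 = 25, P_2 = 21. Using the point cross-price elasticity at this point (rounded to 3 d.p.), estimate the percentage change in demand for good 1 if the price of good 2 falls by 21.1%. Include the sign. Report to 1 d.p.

2.6%

At P_1 = 25, P_2 = 21: Q_1 = 1787.1.
∂Q_1/∂P_2 = -10.4.
ε = (∂Q_1/∂P_2)(P_2/Q_1) = -10.4000 × 21/1787.1 ≈ -0.122.
%ΔQ_1 ≈ ε × %ΔP_2 = -0.122 × (-21.1%) = 2.6%.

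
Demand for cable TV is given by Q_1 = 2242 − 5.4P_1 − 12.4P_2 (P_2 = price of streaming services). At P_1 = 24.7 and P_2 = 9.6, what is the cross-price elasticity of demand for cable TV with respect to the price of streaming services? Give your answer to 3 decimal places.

At P_1 = 24.7 and P_2 = 9.6: Q_1 = 1989.58.
∂Q_1/∂P_2 = -12.4.
ε = (∂Q_1/∂P_2)(P_2/Q_1) = -12.4 × (9.6/1989.58) ≈ -0.060.
Since ε < 0, cable TV and streaming services are complements.

-0.060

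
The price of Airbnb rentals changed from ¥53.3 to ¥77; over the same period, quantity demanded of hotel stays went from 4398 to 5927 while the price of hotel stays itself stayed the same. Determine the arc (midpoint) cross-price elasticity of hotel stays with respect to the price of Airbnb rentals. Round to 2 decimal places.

ΔQ_A = 5927 − 4398 = 1529; ΔP_B = 77 − 53.3 = 23.7.
Midpoints: Q̄_A = 5162.5, P̄_B = 65.15.
ε = (ΔQ_A/Q̄_A)/(ΔP_B/P̄_B) = (1529/5162.5)/(23.7/65.15) ≈ 0.81.
ε > 0: hotel stays and Airbnb rentals are substitutes.

0.81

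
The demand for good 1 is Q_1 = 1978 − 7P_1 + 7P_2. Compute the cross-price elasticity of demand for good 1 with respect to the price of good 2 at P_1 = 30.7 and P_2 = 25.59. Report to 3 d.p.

At P_1 = 30.7 and P_2 = 25.59: Q_1 = 1942.23.
∂Q_1/∂P_2 = 7.
ε = (∂Q_1/∂P_2)(P_2/Q_1) = 7 × (25.59/1942.23) ≈ 0.092.
Since ε > 0, good 1 and good 2 are substitutes.

0.092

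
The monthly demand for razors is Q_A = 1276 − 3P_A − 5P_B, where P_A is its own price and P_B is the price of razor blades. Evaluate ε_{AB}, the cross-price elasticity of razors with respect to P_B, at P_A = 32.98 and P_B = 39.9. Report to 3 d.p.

-0.204

At P_A = 32.98 and P_B = 39.9: Q_A = 977.56.
∂Q_A/∂P_B = -5.
ε = (∂Q_A/∂P_B)(P_B/Q_A) = -5 × (39.9/977.56) ≈ -0.204.
Since ε < 0, razors and razor blades are complements.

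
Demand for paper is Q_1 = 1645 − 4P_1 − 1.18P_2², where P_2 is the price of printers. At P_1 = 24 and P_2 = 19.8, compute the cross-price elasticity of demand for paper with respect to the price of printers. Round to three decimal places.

At P_1 = 24 and P_2 = 19.8: Q_1 = 1086.393.
∂Q_1/∂P_2 = -2.36P_2 = -2.36(19.8) = -46.7280.
ε = (∂Q_1/∂P_2)(P_2/Q_1) = -46.7280 × (19.8/1086.393) ≈ -0.852.

-0.852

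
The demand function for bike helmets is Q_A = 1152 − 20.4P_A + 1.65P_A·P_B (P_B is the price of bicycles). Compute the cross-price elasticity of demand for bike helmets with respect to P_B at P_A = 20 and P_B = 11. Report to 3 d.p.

0.328

At P_A = 20 and P_B = 11: Q_A = 1107.
∂Q_A/∂P_B = 1.65P_A = 1.65(20) = 33.0000.
ε = (∂Q_A/∂P_B)(P_B/Q_A) = 33.0000 × (11/1107) ≈ 0.328.
ε > 0: substitutes.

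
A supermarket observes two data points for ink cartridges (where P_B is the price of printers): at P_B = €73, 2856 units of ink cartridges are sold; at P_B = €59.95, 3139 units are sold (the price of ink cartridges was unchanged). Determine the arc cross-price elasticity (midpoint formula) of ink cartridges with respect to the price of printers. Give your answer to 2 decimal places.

ΔQ_A = 3139 − 2856 = 283; ΔP_B = 59.95 − 73 = -13.05.
Midpoints: Q̄_A = 2997.5, P̄_B = 66.47.
ε = (ΔQ_A/Q̄_A)/(ΔP_B/P̄_B) = (283/2997.5)/(-13.05/66.47) ≈ -0.48.

-0.48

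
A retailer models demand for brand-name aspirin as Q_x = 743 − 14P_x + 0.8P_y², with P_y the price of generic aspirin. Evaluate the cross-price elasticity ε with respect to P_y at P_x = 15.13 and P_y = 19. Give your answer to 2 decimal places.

At P_x = 15.13 and P_y = 19: Q_x = 819.98.
∂Q_x/∂P_y = 1.6P_y = 1.6(19) = 30.4000.
ε = (∂Q_x/∂P_y)(P_y/Q_x) = 30.4000 × (19/819.98) ≈ 0.70.
ε > 0: substitutes.

0.70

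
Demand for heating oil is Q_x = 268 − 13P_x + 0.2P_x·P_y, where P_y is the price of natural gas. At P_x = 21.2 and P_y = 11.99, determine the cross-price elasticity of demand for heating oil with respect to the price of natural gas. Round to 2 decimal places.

1.18

At P_x = 21.2 and P_y = 11.99: Q_x = 43.238.
∂Q_x/∂P_y = 0.2P_x = 0.2(21.2) = 4.2400.
ε = (∂Q_x/∂P_y)(P_y/Q_x) = 4.2400 × (11.99/43.238) ≈ 1.18.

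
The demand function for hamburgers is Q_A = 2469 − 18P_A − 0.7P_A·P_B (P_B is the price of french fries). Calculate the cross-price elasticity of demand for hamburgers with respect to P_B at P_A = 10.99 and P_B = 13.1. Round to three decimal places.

At P_A = 10.99 and P_B = 13.1: Q_A = 2170.402.
∂Q_A/∂P_B = -0.7P_A = -0.7(10.99) = -7.6930.
ε = (∂Q_A/∂P_B)(P_B/Q_A) = -7.6930 × (13.1/2170.402) ≈ -0.046.
ε < 0: complements.

-0.046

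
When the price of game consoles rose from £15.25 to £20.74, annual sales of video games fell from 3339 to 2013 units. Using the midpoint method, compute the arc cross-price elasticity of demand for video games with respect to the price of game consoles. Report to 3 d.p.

ΔQ_A = 2013 − 3339 = -1326; ΔP_B = 20.74 − 15.25 = 5.49.
Midpoints: Q̄_A = 2676.0, P̄_B = 17.99.
ε = (ΔQ_A/Q̄_A)/(ΔP_B/P̄_B) = (-1326/2676.0)/(5.49/17.99) ≈ -1.624.
ε < 0: video games and game consoles are complements.

-1.624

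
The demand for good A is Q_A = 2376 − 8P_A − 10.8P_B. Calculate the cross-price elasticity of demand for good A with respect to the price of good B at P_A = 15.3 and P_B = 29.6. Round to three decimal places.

At P_A = 15.3 and P_B = 29.6: Q_A = 1933.92.
∂Q_A/∂P_B = -10.8.
ε = (∂Q_A/∂P_B)(P_B/Q_A) = -10.8 × (29.6/1933.92) ≈ -0.165.
Since ε < 0, good A and good B are complements.

-0.165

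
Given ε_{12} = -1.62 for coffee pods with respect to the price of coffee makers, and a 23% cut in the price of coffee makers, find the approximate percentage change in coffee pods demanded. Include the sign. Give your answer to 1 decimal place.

37.3%

%ΔQ ≈ ε × %ΔP of coffee makers = -1.62 × (-23%) = 37.3%.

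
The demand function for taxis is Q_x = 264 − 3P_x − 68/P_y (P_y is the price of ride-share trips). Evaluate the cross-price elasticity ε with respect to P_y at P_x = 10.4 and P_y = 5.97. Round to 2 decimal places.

0.05

At P_x = 10.4 and P_y = 5.97: Q_x = 221.410.
∂Q_x/∂P_y = 68/P_y² = 1.9079.
ε = (∂Q_x/∂P_y)(P_y/Q_x) = 1.9079 × (5.97/221.410) ≈ 0.05.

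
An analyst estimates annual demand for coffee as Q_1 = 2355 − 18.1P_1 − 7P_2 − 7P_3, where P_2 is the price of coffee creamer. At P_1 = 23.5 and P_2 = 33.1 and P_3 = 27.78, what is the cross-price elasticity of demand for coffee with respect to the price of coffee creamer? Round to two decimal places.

-0.15

At P_1 = 23.5 and P_2 = 33.1 and P_3 = 27.78: Q_1 = 1503.49.
∂Q_1/∂P_2 = -7.
ε = (∂Q_1/∂P_2)(P_2/Q_1) = -7 × (33.1/1503.49) ≈ -0.15.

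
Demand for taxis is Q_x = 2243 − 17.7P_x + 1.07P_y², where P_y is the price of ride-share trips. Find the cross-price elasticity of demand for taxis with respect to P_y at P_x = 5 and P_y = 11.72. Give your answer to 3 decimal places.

At P_x = 5 and P_y = 11.72: Q_x = 2301.473.
∂Q_x/∂P_y = 2.14P_y = 2.14(11.72) = 25.0808.
ε = (∂Q_x/∂P_y)(P_y/Q_x) = 25.0808 × (11.72/2301.473) ≈ 0.128.

0.128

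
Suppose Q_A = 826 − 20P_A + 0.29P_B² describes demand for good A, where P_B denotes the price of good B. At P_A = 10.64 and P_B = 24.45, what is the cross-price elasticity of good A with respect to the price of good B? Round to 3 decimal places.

At P_A = 10.64 and P_B = 24.45: Q_A = 786.563.
∂Q_A/∂P_B = 0.58P_B = 0.58(24.45) = 14.1810.
ε = (∂Q_A/∂P_B)(P_B/Q_A) = 14.1810 × (24.45/786.563) ≈ 0.441.
ε > 0: substitutes.

0.441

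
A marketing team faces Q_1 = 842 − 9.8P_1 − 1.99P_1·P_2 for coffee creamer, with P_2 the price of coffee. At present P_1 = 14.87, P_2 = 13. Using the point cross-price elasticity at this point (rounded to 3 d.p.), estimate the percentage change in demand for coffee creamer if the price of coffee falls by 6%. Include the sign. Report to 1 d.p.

7.4%

At P_1 = 14.87, P_2 = 13: Q_1 = 311.587.
∂Q_1/∂P_2 = -1.99P_1 = -29.5913.
ε = (∂Q_1/∂P_2)(P_2/Q_1) = -29.5913 × 13/311.587 ≈ -1.235.
%ΔQ_1 ≈ ε × %ΔP_2 = -1.235 × (-6%) = 7.4%.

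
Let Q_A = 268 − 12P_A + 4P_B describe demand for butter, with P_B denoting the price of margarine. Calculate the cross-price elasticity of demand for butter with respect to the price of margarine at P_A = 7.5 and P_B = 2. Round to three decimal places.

0.043

At P_A = 7.5 and P_B = 2: Q_A = 186.
∂Q_A/∂P_B = 4.
ε = (∂Q_A/∂P_B)(P_B/Q_A) = 4 × (2/186) ≈ 0.043.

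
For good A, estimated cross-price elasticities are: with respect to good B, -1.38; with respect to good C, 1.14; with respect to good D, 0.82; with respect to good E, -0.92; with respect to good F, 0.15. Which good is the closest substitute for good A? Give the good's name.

good C

Substitutes have ε > 0. Among the positive values, 1.14 (good C) is largest.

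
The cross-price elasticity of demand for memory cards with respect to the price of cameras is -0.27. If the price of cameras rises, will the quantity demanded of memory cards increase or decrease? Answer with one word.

ε < 0 and the price of cameras rises, so the quantity of memory cards moves in the opposite direction: it decreases.

decrease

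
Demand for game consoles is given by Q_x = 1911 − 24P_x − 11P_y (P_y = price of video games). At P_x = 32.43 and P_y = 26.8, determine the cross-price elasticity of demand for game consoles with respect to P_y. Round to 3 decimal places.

At P_x = 32.43 and P_y = 26.8: Q_x = 837.88.
∂Q_x/∂P_y = -11.
ε = (∂Q_x/∂P_y)(P_y/Q_x) = -11 × (26.8/837.88) ≈ -0.352.

-0.352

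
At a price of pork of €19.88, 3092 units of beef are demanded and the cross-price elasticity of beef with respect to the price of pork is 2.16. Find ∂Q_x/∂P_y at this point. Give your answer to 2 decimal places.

335.95

ε = (∂Q_x/∂P_y)·(P_y/Q_x) ⇒ ∂Q_x/∂P_y = ε·Q_x/P_y = 2.16 × 3092/19.88 ≈ 335.95.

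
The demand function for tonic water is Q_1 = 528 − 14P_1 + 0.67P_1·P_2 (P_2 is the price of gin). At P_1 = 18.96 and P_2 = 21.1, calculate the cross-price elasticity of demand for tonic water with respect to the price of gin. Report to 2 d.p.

0.51

At P_1 = 18.96 and P_2 = 21.1: Q_1 = 530.598.
∂Q_1/∂P_2 = 0.67P_1 = 0.67(18.96) = 12.7032.
ε = (∂Q_1/∂P_2)(P_2/Q_1) = 12.7032 × (21.1/530.598) ≈ 0.51.
ε > 0: substitutes.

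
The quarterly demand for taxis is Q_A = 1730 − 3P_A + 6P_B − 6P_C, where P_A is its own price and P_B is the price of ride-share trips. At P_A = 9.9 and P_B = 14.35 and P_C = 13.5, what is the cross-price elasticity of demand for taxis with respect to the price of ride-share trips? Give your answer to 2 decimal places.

0.05

At P_A = 9.9 and P_B = 14.35 and P_C = 13.5: Q_A = 1705.4.
∂Q_A/∂P_B = 6.
ε = (∂Q_A/∂P_B)(P_B/Q_A) = 6 × (14.35/1705.4) ≈ 0.05.
Since ε > 0, taxis and ride-share trips are substitutes.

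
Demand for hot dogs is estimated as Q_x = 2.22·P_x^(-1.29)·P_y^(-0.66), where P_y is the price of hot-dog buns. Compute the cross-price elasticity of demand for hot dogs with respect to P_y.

-0.66

In a log-linear (constant-elasticity) demand function, the coefficient on the exponent of P_y is the cross-price elasticity.
ε = -0.66. Negative, so hot dogs and hot-dog buns are complements.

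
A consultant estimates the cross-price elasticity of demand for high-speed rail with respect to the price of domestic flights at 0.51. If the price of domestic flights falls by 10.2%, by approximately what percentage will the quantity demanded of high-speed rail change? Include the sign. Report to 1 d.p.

-5.2%

%ΔQ ≈ ε × %ΔP of domestic flights = 0.51 × (-10.2%) = -5.2%.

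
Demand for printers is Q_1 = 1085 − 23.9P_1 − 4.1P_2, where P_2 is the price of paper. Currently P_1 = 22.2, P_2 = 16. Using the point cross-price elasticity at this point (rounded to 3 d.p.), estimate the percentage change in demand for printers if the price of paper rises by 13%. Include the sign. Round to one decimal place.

-1.7%

At P_1 = 22.2, P_2 = 16: Q_1 = 488.82.
∂Q_1/∂P_2 = -4.1.
ε = (∂Q_1/∂P_2)(P_2/Q_1) = -4.1000 × 16/488.82 ≈ -0.134.
%ΔQ_1 ≈ ε × %ΔP_2 = -0.134 × (13%) = -1.7%.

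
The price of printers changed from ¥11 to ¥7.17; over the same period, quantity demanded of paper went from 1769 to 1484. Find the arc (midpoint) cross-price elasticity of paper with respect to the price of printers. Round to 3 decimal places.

ΔQ_A = 1484 − 1769 = -285; ΔP_B = 7.17 − 11 = -3.83.
Midpoints: Q̄_A = 1626.5, P̄_B = 9.09.
ε = (ΔQ_A/Q̄_A)/(ΔP_B/P̄_B) = (-285/1626.5)/(-3.83/9.09) ≈ 0.416.

0.416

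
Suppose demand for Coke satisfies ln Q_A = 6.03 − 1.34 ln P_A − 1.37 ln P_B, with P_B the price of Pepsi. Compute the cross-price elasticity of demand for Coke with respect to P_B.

-1.37

In a log-linear (constant-elasticity) demand function, the coefficient on ln P_B is the cross-price elasticity.
ε = -1.37. Negative, so Coke and Pepsi are complements.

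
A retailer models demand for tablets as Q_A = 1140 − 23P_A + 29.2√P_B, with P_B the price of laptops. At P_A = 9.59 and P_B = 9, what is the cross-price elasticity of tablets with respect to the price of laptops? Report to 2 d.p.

0.04

At P_A = 9.59 and P_B = 9: Q_A = 1007.03.
∂Q_A/∂P_B = 29.2/(2√P_B) = 29.2/(2√9) = 4.8667.
ε = (∂Q_A/∂P_B)(P_B/Q_A) = 4.8667 × (9/1007.03) ≈ 0.04.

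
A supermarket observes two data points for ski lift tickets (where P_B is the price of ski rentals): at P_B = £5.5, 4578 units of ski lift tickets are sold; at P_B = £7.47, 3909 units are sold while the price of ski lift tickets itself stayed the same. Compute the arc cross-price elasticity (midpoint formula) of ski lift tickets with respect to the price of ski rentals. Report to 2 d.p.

ΔQ_A = 3909 − 4578 = -669; ΔP_B = 7.47 − 5.5 = 1.97.
Midpoints: Q̄_A = 4243.5, P̄_B = 6.48.
ε = (ΔQ_A/Q̄_A)/(ΔP_B/P̄_B) = (-669/4243.5)/(1.97/6.48) ≈ -0.52.

-0.52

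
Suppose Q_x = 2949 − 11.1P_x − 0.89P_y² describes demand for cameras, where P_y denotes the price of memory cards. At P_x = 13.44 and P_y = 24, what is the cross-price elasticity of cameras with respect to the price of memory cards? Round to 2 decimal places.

-0.45

At P_x = 13.44 and P_y = 24: Q_x = 2287.176.
∂Q_x/∂P_y = -1.78P_y = -1.78(24) = -42.7200.
ε = (∂Q_x/∂P_y)(P_y/Q_x) = -42.7200 × (24/2287.176) ≈ -0.45.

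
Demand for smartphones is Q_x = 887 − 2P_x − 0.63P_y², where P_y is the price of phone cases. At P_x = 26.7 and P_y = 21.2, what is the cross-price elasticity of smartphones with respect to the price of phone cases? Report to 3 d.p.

-1.029

At P_x = 26.7 and P_y = 21.2: Q_x = 550.453.
∂Q_x/∂P_y = -1.26P_y = -1.26(21.2) = -26.7120.
ε = (∂Q_x/∂P_y)(P_y/Q_x) = -26.7120 × (21.2/550.453) ≈ -1.029.
ε < 0: complements.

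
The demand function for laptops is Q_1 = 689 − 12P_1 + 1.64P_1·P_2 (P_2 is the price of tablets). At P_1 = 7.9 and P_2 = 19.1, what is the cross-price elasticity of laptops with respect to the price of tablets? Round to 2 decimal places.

0.29

At P_1 = 7.9 and P_2 = 19.1: Q_1 = 841.660.
∂Q_1/∂P_2 = 1.64P_1 = 1.64(7.9) = 12.9560.
ε = (∂Q_1/∂P_2)(P_2/Q_1) = 12.9560 × (19.1/841.660) ≈ 0.29.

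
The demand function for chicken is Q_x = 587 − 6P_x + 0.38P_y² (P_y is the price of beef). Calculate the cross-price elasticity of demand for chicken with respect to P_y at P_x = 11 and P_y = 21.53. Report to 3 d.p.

0.505

At P_x = 11 and P_y = 21.53: Q_x = 697.146.
∂Q_x/∂P_y = 0.76P_y = 0.76(21.53) = 16.3628.
ε = (∂Q_x/∂P_y)(P_y/Q_x) = 16.3628 × (21.53/697.146) ≈ 0.505.
ε > 0: substitutes.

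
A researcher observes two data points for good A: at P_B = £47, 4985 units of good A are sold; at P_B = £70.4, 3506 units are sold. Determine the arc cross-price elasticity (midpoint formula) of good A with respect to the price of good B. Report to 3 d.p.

ΔQ_A = 3506 − 4985 = -1479; ΔP_B = 70.4 − 47 = 23.4.
Midpoints: Q̄_A = 4245.5, P̄_B = 58.70.
ε = (ΔQ_A/Q̄_A)/(ΔP_B/P̄_B) = (-1479/4245.5)/(23.4/58.70) ≈ -0.874.
ε < 0: good A and good B are complements.

-0.874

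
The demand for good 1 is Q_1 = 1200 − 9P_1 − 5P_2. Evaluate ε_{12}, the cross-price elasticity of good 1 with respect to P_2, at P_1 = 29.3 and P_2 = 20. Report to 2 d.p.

At P_1 = 29.3 and P_2 = 20: Q_1 = 836.3.
∂Q_1/∂P_2 = -5.
ε = (∂Q_1/∂P_2)(P_2/Q_1) = -5 × (20/836.3) ≈ -0.12.

-0.12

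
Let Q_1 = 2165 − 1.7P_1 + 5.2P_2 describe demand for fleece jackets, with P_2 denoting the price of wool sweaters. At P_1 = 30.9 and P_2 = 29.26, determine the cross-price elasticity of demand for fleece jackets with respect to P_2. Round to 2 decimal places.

0.07

At P_1 = 30.9 and P_2 = 29.26: Q_1 = 2264.622.
∂Q_1/∂P_2 = 5.2.
ε = (∂Q_1/∂P_2)(P_2/Q_1) = 5.2 × (29.26/2264.622) ≈ 0.07.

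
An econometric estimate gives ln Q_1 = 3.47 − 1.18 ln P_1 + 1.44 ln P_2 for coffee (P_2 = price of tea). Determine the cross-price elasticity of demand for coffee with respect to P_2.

1.44

In a log-linear (constant-elasticity) demand function, the coefficient on ln P_2 is the cross-price elasticity.
ε = 1.44. Positive, so coffee and tea are substitutes.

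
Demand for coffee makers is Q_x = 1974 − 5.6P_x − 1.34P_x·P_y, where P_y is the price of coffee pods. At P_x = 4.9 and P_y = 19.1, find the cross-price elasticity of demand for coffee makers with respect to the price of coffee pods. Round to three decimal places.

At P_x = 4.9 and P_y = 19.1: Q_x = 1821.149.
∂Q_x/∂P_y = -1.34P_x = -1.34(4.9) = -6.5660.
ε = (∂Q_x/∂P_y)(P_y/Q_x) = -6.5660 × (19.1/1821.149) ≈ -0.069.

-0.069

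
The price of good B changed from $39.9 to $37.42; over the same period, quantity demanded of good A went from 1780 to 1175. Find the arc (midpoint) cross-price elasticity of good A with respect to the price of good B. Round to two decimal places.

ΔQ_A = 1175 − 1780 = -605; ΔP_B = 37.42 − 39.9 = -2.48.
Midpoints: Q̄_A = 1477.5, P̄_B = 38.66.
ε = (ΔQ_A/Q̄_A)/(ΔP_B/P̄_B) = (-605/1477.5)/(-2.48/38.66) ≈ 6.38.

6.38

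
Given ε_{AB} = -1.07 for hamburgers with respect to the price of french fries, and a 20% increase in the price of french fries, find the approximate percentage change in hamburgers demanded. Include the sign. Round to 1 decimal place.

-21.4%

%ΔQ ≈ ε × %ΔP of french fries = -1.07 × (20%) = -21.4%.
Demand for hamburgers falls by about 21.4%.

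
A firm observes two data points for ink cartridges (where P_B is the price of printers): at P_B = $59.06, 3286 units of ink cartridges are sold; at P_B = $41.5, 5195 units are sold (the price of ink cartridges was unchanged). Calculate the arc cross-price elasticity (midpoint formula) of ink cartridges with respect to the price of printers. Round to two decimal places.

ΔQ_A = 5195 − 3286 = 1909; ΔP_B = 41.5 − 59.06 = -17.56.
Midpoints: Q̄_A = 4240.5, P̄_B = 50.28.
ε = (ΔQ_A/Q̄_A)/(ΔP_B/P̄_B) = (1909/4240.5)/(-17.56/50.28) ≈ -1.29.
ε < 0: ink cartridges and printers are complements.

-1.29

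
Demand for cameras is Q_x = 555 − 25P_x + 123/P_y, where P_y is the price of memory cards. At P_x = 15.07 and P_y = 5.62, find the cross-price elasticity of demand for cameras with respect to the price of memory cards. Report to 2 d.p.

At P_x = 15.07 and P_y = 5.62: Q_x = 200.136.
∂Q_x/∂P_y = −123/P_y² = -3.8943.
ε = (∂Q_x/∂P_y)(P_y/Q_x) = -3.8943 × (5.62/200.136) ≈ -0.11.
ε < 0: complements.

-0.11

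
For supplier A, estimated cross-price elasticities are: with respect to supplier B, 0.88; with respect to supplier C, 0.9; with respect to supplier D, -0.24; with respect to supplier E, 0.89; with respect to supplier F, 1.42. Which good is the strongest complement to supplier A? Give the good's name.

Complements have ε < 0. The most negative value is -0.24 (supplier D).

supplier D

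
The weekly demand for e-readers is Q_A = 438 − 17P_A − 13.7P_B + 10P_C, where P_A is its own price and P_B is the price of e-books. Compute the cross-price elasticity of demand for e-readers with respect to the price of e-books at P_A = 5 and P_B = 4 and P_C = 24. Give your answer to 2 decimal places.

-0.10

At P_A = 5 and P_B = 4 and P_C = 24: Q_A = 538.2.
∂Q_A/∂P_B = -13.7.
ε = (∂Q_A/∂P_B)(P_B/Q_A) = -13.7 × (4/538.2) ≈ -0.10.
Since ε < 0, e-readers and e-books are complements.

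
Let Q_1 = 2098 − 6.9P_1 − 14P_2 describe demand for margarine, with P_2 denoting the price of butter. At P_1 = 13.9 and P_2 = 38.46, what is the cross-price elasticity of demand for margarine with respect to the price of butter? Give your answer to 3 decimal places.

At P_1 = 13.9 and P_2 = 38.46: Q_1 = 1463.65.
∂Q_1/∂P_2 = -14.
ε = (∂Q_1/∂P_2)(P_2/Q_1) = -14 × (38.46/1463.65) ≈ -0.368.

-0.368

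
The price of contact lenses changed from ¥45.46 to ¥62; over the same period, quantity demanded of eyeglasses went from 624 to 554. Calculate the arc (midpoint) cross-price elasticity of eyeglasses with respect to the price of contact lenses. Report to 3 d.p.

ΔQ_A = 554 − 624 = -70; ΔP_B = 62 − 45.46 = 16.54.
Midpoints: Q̄_A = 589.0, P̄_B = 53.73.
ε = (ΔQ_A/Q̄_A)/(ΔP_B/P̄_B) = (-70/589.0)/(16.54/53.73) ≈ -0.386.

-0.386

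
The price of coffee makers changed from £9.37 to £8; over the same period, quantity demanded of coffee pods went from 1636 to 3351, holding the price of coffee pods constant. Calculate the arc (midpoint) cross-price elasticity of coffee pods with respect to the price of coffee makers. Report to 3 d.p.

ΔQ_A = 3351 − 1636 = 1715; ΔP_B = 8 − 9.37 = -1.37.
Midpoints: Q̄_A = 2493.5, P̄_B = 8.68.
ε = (ΔQ_A/Q̄_A)/(ΔP_B/P̄_B) = (1715/2493.5)/(-1.37/8.68) ≈ -4.360.

-4.360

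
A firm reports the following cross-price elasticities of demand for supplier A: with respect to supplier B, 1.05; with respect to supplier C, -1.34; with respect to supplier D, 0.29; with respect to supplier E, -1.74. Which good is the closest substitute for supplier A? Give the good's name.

supplier B

Substitutes have ε > 0. Among the positive values, 1.05 (supplier B) is largest.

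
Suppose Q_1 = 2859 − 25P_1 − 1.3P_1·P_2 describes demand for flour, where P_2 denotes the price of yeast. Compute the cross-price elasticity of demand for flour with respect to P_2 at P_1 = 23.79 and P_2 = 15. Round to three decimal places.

-0.258

At P_1 = 23.79 and P_2 = 15: Q_1 = 1800.345.
∂Q_1/∂P_2 = -1.3P_1 = -1.3(23.79) = -30.9270.
ε = (∂Q_1/∂P_2)(P_2/Q_1) = -30.9270 × (15/1800.345) ≈ -0.258.
ε < 0: complements.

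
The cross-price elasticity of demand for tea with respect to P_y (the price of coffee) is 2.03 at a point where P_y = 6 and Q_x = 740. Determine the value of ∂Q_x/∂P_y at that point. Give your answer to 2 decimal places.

250.37

ε = (∂Q_x/∂P_y)·(P_y/Q_x) ⇒ ∂Q_x/∂P_y = ε·Q_x/P_y = 2.03 × 740/6 ≈ 250.37.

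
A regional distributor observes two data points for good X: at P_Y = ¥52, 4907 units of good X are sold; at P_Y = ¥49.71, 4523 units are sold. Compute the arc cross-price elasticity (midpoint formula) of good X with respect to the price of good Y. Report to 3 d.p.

ΔQ_X = 4523 − 4907 = -384; ΔP_Y = 49.71 − 52 = -2.29.
Midpoints: Q̄_X = 4715.0, P̄_Y = 50.86.
ε = (ΔQ_X/Q̄_X)/(ΔP_Y/P̄_Y) = (-384/4715.0)/(-2.29/50.86) ≈ 1.809.
ε > 0: good X and good Y are substitutes.

1.809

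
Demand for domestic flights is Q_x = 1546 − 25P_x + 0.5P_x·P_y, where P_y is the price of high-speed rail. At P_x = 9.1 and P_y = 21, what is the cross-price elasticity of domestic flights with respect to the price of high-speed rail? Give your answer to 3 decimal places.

At P_x = 9.1 and P_y = 21: Q_x = 1414.05.
∂Q_x/∂P_y = 0.5P_x = 0.5(9.1) = 4.5500.
ε = (∂Q_x/∂P_y)(P_y/Q_x) = 4.5500 × (21/1414.05) ≈ 0.068.
ε > 0: substitutes.

0.068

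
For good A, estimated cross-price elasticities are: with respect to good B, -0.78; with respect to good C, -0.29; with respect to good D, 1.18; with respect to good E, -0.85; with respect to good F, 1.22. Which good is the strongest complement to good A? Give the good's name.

Complements have ε < 0. The most negative value is -0.85 (good E).

good E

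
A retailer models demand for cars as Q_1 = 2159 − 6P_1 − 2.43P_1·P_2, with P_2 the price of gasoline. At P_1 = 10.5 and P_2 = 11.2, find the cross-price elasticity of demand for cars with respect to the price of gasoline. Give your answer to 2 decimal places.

-0.16

At P_1 = 10.5 and P_2 = 11.2: Q_1 = 1810.232.
∂Q_1/∂P_2 = -2.43P_1 = -2.43(10.5) = -25.5150.
ε = (∂Q_1/∂P_2)(P_2/Q_1) = -25.5150 × (11.2/1810.232) ≈ -0.16.
ε < 0: complements.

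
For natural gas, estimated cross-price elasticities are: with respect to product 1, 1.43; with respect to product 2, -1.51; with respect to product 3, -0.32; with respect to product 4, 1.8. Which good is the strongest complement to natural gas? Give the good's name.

product 2

Complements have ε < 0. The most negative value is -1.51 (product 2).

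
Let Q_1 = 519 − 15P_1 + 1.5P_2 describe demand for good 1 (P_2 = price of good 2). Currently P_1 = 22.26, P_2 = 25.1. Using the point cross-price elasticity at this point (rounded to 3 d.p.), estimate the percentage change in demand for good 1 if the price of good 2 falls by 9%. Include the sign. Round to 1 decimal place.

At P_1 = 22.26, P_2 = 25.1: Q_1 = 222.75.
∂Q_1/∂P_2 = 1.5.
ε = (∂Q_1/∂P_2)(P_2/Q_1) = 1.5000 × 25.1/222.75 ≈ 0.169.
%ΔQ_1 ≈ ε × %ΔP_2 = 0.169 × (-9%) = -1.5%.

-1.5%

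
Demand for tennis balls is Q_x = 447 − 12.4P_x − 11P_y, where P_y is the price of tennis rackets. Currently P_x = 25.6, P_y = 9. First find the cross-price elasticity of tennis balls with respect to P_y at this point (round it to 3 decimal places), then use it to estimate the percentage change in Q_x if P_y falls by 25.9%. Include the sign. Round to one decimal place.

83.9%

At P_x = 25.6, P_y = 9: Q_x = 30.56.
∂Q_x/∂P_y = -11.
ε = (∂Q_x/∂P_y)(P_y/Q_x) = -11.0000 × 9/30.56 ≈ -3.240.
%ΔQ_x ≈ ε × %ΔP_y = -3.240 × (-25.9%) = 83.9%.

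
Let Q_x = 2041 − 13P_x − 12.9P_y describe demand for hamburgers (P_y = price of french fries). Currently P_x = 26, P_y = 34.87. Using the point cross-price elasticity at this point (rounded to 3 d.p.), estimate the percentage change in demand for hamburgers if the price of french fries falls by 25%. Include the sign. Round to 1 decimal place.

At P_x = 26, P_y = 34.87: Q_x = 1253.177.
∂Q_x/∂P_y = -12.9.
ε = (∂Q_x/∂P_y)(P_y/Q_x) = -12.9000 × 34.87/1253.177 ≈ -0.359.
%ΔQ_x ≈ ε × %ΔP_y = -0.359 × (-25%) = 9.0%.

9.0%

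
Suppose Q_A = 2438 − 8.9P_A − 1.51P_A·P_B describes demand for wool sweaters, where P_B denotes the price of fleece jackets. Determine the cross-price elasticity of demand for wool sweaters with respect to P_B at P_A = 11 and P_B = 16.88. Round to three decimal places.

-0.136

At P_A = 11 and P_B = 16.88: Q_A = 2059.723.
∂Q_A/∂P_B = -1.51P_A = -1.51(11) = -16.6100.
ε = (∂Q_A/∂P_B)(P_B/Q_A) = -16.6100 × (16.88/2059.723) ≈ -0.136.
ε < 0: complements.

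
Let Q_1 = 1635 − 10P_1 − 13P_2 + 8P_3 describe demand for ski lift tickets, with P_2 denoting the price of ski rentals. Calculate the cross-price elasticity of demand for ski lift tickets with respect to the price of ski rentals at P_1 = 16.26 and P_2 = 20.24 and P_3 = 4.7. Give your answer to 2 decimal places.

-0.21

At P_1 = 16.26 and P_2 = 20.24 and P_3 = 4.7: Q_1 = 1246.88.
∂Q_1/∂P_2 = -13.
ε = (∂Q_1/∂P_2)(P_2/Q_1) = -13 × (20.24/1246.88) ≈ -0.21.
Since ε < 0, ski lift tickets and ski rentals are complements.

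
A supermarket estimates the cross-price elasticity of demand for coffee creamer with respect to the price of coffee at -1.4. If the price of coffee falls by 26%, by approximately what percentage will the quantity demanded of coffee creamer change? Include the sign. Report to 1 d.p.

36.4%

%ΔQ ≈ ε × %ΔP of coffee = -1.4 × (-26%) = 36.4%.
Demand for coffee creamer rises by about 36.4%.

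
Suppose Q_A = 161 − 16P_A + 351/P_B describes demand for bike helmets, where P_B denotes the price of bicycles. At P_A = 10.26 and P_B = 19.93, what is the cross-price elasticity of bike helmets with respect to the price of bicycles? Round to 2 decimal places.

-1.22

At P_A = 10.26 and P_B = 19.93: Q_A = 14.452.
∂Q_A/∂P_B = −351/P_B² = -0.8837.
ε = (∂Q_A/∂P_B)(P_B/Q_A) = -0.8837 × (19.93/14.452) ≈ -1.22.
ε < 0: complements.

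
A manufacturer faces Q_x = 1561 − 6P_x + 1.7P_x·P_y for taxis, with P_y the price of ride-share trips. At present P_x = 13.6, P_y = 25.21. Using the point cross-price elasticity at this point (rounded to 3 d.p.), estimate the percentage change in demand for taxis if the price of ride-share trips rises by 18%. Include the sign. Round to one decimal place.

5.1%

At P_x = 13.6, P_y = 25.21: Q_x = 2062.255.
∂Q_x/∂P_y = 1.7P_x = 23.1200.
ε = (∂Q_x/∂P_y)(P_y/Q_x) = 23.1200 × 25.21/2062.255 ≈ 0.283.
%ΔQ_x ≈ ε × %ΔP_y = 0.283 × (18%) = 5.1%.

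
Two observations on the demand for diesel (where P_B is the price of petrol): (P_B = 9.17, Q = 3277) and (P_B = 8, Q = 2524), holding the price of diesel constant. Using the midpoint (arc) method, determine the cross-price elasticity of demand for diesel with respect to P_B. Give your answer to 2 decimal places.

ΔQ_A = 2524 − 3277 = -753; ΔP_B = 8 − 9.17 = -1.17.
Midpoints: Q̄_A = 2900.5, P̄_B = 8.59.
ε = (ΔQ_A/Q̄_A)/(ΔP_B/P̄_B) = (-753/2900.5)/(-1.17/8.59) ≈ 1.90.

1.90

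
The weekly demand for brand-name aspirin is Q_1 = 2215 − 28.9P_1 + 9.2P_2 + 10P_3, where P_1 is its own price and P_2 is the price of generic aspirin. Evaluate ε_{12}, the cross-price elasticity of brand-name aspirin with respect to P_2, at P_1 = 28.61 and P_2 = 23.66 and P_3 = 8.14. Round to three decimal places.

At P_1 = 28.61 and P_2 = 23.66 and P_3 = 8.14: Q_1 = 1687.243.
∂Q_1/∂P_2 = 9.2.
ε = (∂Q_1/∂P_2)(P_2/Q_1) = 9.2 × (23.66/1687.243) ≈ 0.129.

0.129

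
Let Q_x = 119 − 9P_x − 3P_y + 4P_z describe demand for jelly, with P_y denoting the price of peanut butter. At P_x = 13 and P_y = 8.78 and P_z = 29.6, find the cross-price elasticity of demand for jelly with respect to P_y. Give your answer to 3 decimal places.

At P_x = 13 and P_y = 8.78 and P_z = 29.6: Q_x = 94.06.
∂Q_x/∂P_y = -3.
ε = (∂Q_x/∂P_y)(P_y/Q_x) = -3 × (8.78/94.06) ≈ -0.280.

-0.280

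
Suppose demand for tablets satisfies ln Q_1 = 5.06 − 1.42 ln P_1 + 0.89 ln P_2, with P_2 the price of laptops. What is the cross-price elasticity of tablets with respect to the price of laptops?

In a log-linear (constant-elasticity) demand function, the coefficient on ln P_2 is the cross-price elasticity.
ε = 0.89. Positive, so tablets and laptops are substitutes.

0.89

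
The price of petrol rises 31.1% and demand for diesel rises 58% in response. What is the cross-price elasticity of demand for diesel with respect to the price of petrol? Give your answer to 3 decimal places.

ε = (%ΔQ of diesel) / (%ΔP of petrol) = (58%) / (31.1%) ≈ 1.865.
Positive cross-price elasticity: substitutes.

1.865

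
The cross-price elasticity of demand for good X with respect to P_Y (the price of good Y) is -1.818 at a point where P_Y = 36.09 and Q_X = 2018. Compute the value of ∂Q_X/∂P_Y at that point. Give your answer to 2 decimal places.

ε = (∂Q_X/∂P_Y)·(P_Y/Q_X) ⇒ ∂Q_X/∂P_Y = ε·Q_X/P_Y = -1.818 × 2018/36.09 ≈ -101.65.

-101.65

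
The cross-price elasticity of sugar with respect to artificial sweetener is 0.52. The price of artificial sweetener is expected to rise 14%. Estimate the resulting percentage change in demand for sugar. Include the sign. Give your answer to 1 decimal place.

%ΔQ ≈ ε × %ΔP of artificial sweetener = 0.52 × (14%) = 7.3%.

7.3%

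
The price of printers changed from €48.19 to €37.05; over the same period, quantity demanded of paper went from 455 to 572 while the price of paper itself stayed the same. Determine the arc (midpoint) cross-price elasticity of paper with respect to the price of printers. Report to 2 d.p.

ΔQ_A = 572 − 455 = 117; ΔP_B = 37.05 − 48.19 = -11.14.
Midpoints: Q̄_A = 513.5, P̄_B = 42.62.
ε = (ΔQ_A/Q̄_A)/(ΔP_B/P̄_B) = (117/513.5)/(-11.14/42.62) ≈ -0.87.

-0.87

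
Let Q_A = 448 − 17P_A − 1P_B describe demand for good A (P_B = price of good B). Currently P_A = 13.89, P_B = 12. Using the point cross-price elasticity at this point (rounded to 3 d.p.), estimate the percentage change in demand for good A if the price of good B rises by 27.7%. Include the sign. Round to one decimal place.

-1.7%

At P_A = 13.89, P_B = 12: Q_A = 199.87.
∂Q_A/∂P_B = -1.
ε = (∂Q_A/∂P_B)(P_B/Q_A) = -1.0000 × 12/199.87 ≈ -0.060.
%ΔQ_A ≈ ε × %ΔP_B = -0.060 × (27.7%) = -1.7%.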